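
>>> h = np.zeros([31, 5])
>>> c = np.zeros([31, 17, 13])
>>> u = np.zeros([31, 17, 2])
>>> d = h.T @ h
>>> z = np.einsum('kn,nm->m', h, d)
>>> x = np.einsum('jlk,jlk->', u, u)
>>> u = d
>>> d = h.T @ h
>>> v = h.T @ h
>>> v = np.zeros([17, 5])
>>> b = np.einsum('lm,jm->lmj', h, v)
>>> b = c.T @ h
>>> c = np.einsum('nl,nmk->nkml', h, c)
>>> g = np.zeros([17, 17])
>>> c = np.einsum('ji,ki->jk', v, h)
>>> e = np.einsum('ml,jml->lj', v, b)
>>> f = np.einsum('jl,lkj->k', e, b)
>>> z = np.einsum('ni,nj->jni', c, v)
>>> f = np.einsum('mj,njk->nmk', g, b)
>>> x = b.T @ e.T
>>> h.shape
(31, 5)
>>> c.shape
(17, 31)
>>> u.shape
(5, 5)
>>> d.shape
(5, 5)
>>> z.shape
(5, 17, 31)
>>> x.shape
(5, 17, 5)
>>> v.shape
(17, 5)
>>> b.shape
(13, 17, 5)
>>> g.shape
(17, 17)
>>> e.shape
(5, 13)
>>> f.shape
(13, 17, 5)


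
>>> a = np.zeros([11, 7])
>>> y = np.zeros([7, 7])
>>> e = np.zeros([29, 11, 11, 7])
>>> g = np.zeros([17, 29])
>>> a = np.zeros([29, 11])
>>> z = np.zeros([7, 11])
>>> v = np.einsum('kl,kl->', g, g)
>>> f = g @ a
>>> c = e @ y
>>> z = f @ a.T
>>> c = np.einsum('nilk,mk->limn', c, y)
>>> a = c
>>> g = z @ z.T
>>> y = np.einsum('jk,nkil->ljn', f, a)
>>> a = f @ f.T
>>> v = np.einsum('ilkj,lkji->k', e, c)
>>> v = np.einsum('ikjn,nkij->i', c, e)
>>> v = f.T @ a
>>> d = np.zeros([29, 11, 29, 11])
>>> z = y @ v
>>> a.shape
(17, 17)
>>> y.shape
(29, 17, 11)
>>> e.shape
(29, 11, 11, 7)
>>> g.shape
(17, 17)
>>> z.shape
(29, 17, 17)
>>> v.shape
(11, 17)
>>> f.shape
(17, 11)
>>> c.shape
(11, 11, 7, 29)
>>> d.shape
(29, 11, 29, 11)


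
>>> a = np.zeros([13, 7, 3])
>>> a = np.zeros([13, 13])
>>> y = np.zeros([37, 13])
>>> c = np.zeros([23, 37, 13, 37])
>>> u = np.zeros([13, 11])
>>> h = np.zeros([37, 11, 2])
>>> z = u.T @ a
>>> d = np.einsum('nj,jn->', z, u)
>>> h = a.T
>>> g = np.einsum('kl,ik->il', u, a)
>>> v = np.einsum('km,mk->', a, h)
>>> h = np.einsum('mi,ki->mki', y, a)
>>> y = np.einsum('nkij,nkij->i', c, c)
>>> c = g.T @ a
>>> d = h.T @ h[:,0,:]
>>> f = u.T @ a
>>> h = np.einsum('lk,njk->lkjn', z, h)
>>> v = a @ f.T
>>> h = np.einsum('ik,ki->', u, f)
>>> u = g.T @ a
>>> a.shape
(13, 13)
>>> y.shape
(13,)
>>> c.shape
(11, 13)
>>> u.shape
(11, 13)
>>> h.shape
()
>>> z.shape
(11, 13)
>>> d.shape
(13, 13, 13)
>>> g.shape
(13, 11)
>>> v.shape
(13, 11)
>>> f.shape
(11, 13)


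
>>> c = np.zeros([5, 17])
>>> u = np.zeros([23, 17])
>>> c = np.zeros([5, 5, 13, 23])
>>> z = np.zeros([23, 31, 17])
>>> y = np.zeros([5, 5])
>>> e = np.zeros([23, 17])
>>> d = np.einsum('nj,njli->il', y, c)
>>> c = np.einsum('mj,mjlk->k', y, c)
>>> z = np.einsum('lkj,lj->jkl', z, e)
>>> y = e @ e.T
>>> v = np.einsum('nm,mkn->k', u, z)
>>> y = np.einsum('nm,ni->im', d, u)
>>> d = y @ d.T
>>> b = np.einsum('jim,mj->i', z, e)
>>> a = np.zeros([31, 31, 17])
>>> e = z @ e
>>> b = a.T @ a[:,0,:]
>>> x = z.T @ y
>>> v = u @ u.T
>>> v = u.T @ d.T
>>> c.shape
(23,)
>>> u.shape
(23, 17)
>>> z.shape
(17, 31, 23)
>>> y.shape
(17, 13)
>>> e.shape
(17, 31, 17)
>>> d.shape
(17, 23)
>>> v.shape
(17, 17)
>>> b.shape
(17, 31, 17)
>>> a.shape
(31, 31, 17)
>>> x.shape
(23, 31, 13)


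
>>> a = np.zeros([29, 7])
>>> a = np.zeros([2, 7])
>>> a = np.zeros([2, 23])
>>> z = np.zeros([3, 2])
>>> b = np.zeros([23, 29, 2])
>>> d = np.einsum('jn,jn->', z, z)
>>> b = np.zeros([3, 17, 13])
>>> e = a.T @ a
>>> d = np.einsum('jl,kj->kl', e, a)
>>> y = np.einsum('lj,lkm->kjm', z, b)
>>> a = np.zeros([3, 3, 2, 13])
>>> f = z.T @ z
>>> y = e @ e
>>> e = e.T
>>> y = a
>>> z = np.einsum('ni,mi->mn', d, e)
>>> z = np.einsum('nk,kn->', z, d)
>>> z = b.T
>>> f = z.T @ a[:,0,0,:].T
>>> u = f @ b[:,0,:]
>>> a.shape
(3, 3, 2, 13)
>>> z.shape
(13, 17, 3)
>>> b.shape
(3, 17, 13)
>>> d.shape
(2, 23)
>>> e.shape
(23, 23)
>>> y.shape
(3, 3, 2, 13)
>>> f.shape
(3, 17, 3)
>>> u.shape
(3, 17, 13)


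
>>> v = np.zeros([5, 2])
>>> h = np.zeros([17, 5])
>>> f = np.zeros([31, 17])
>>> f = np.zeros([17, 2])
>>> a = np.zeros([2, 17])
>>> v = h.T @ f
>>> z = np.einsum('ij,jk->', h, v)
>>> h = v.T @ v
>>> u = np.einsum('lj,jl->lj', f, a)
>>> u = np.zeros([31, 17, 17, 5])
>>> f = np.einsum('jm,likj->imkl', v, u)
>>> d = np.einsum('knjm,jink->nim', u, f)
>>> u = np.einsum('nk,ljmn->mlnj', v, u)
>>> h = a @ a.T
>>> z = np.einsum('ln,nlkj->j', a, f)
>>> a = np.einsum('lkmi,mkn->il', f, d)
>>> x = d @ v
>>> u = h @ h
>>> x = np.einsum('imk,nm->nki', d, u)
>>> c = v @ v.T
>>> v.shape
(5, 2)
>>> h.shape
(2, 2)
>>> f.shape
(17, 2, 17, 31)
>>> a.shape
(31, 17)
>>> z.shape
(31,)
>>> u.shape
(2, 2)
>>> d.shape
(17, 2, 5)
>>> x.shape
(2, 5, 17)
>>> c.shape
(5, 5)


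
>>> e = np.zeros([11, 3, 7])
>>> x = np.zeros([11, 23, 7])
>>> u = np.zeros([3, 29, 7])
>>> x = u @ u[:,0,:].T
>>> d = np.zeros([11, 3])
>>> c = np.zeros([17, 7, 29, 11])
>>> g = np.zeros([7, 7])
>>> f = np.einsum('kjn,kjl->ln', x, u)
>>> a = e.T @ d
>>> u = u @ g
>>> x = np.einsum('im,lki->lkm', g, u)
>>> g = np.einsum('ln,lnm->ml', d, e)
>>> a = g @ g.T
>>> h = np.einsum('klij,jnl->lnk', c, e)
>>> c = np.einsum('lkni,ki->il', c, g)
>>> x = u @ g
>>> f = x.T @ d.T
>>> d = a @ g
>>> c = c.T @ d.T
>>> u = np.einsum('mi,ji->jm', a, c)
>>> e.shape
(11, 3, 7)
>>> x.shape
(3, 29, 11)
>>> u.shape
(17, 7)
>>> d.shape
(7, 11)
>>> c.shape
(17, 7)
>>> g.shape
(7, 11)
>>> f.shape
(11, 29, 11)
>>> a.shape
(7, 7)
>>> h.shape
(7, 3, 17)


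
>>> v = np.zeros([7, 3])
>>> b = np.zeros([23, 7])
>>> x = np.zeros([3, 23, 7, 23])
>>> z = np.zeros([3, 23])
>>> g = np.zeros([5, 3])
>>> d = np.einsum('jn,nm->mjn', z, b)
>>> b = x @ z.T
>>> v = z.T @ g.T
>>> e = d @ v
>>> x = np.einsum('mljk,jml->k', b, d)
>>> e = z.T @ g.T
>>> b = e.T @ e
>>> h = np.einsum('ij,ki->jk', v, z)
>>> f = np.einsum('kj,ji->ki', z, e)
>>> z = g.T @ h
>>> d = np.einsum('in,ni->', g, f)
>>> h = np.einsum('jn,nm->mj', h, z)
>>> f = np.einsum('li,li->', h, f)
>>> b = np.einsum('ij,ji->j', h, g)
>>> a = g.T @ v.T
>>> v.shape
(23, 5)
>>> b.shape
(5,)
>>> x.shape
(3,)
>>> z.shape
(3, 3)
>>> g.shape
(5, 3)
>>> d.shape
()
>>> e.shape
(23, 5)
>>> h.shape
(3, 5)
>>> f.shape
()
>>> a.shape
(3, 23)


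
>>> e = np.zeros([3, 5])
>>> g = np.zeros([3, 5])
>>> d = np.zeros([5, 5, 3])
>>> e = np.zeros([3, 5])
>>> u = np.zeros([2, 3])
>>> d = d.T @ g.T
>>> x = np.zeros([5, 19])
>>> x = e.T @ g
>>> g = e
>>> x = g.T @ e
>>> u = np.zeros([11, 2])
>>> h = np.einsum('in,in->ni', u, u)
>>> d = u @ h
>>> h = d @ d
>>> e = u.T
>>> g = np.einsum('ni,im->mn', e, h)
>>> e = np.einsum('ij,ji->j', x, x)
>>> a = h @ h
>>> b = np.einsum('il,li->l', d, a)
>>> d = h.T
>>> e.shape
(5,)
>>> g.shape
(11, 2)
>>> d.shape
(11, 11)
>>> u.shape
(11, 2)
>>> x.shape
(5, 5)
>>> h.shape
(11, 11)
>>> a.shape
(11, 11)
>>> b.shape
(11,)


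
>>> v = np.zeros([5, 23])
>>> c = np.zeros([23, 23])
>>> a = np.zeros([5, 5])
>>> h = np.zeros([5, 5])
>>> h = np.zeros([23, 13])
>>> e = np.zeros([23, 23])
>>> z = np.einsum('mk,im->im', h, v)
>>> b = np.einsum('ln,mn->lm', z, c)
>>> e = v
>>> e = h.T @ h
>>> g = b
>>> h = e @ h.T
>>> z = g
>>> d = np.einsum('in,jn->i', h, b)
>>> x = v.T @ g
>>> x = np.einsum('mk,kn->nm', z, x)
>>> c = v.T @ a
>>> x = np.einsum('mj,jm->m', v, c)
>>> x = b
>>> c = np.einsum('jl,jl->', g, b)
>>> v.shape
(5, 23)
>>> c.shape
()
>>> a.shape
(5, 5)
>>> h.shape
(13, 23)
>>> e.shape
(13, 13)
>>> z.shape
(5, 23)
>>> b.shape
(5, 23)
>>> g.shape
(5, 23)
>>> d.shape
(13,)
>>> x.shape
(5, 23)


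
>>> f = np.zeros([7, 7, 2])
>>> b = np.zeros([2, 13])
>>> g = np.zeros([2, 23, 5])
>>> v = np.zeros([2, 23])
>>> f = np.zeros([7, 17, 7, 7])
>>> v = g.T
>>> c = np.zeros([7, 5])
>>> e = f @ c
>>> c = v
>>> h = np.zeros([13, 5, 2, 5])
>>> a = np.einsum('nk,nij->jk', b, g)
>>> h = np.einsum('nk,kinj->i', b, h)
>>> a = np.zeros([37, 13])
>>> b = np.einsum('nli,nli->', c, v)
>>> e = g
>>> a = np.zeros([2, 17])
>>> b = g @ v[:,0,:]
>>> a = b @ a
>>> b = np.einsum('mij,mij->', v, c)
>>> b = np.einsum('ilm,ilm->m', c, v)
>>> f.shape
(7, 17, 7, 7)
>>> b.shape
(2,)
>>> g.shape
(2, 23, 5)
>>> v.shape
(5, 23, 2)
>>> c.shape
(5, 23, 2)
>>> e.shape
(2, 23, 5)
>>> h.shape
(5,)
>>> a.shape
(2, 23, 17)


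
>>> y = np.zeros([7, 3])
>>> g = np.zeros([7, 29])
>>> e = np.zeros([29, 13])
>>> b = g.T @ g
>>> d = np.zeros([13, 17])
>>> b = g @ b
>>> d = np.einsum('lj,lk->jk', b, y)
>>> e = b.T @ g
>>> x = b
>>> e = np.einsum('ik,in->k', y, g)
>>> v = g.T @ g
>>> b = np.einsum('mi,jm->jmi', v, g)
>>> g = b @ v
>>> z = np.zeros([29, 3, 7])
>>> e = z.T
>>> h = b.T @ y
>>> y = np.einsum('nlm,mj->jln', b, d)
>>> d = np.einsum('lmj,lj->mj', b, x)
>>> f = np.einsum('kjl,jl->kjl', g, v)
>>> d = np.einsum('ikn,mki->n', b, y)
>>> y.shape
(3, 29, 7)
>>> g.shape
(7, 29, 29)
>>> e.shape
(7, 3, 29)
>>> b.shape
(7, 29, 29)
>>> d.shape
(29,)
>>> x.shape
(7, 29)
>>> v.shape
(29, 29)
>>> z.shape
(29, 3, 7)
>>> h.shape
(29, 29, 3)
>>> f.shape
(7, 29, 29)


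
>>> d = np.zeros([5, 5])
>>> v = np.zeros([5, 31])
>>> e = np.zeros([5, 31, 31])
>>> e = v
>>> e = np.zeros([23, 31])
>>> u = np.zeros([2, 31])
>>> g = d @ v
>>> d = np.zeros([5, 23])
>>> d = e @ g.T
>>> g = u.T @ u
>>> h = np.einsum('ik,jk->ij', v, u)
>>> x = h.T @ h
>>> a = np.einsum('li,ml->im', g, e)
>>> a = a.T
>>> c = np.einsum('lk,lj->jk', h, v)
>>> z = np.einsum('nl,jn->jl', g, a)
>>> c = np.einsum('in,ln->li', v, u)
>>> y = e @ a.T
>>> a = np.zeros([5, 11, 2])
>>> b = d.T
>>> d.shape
(23, 5)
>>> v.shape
(5, 31)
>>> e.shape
(23, 31)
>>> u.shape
(2, 31)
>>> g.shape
(31, 31)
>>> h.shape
(5, 2)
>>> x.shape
(2, 2)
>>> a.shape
(5, 11, 2)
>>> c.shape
(2, 5)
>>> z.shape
(23, 31)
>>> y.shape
(23, 23)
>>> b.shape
(5, 23)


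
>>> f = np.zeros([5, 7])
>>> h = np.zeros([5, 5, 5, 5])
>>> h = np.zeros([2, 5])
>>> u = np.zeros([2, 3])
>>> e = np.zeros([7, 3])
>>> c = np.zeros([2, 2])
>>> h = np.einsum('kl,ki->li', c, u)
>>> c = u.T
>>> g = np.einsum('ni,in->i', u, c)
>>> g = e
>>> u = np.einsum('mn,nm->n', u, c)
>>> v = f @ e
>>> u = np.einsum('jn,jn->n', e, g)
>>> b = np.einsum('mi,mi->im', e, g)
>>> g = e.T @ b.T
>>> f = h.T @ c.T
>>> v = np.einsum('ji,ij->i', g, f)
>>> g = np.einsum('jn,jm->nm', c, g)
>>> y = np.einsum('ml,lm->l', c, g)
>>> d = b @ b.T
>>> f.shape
(3, 3)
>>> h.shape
(2, 3)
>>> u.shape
(3,)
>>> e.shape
(7, 3)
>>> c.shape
(3, 2)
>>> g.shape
(2, 3)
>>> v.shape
(3,)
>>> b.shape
(3, 7)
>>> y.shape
(2,)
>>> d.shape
(3, 3)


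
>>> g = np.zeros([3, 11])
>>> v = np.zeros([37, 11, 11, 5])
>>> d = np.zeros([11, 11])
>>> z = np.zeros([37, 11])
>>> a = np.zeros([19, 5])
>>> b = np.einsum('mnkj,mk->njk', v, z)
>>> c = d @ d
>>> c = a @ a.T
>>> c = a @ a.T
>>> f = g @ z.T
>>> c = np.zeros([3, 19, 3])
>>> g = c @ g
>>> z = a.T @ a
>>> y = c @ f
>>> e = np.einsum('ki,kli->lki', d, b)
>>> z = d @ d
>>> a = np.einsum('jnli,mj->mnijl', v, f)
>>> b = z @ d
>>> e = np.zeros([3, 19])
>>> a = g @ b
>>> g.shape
(3, 19, 11)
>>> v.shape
(37, 11, 11, 5)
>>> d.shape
(11, 11)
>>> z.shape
(11, 11)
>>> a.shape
(3, 19, 11)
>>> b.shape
(11, 11)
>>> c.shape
(3, 19, 3)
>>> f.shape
(3, 37)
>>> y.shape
(3, 19, 37)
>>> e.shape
(3, 19)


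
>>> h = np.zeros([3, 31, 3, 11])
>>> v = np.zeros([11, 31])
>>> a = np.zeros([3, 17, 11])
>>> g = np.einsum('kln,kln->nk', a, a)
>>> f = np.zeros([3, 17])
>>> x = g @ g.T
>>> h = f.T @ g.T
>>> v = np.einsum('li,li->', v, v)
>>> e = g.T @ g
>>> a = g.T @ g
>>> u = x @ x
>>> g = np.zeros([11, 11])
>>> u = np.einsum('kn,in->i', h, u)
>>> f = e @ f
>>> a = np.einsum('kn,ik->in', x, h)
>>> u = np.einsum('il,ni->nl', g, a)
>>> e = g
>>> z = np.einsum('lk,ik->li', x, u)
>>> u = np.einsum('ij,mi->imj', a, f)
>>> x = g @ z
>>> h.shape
(17, 11)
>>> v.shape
()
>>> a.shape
(17, 11)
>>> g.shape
(11, 11)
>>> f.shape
(3, 17)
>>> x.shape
(11, 17)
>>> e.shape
(11, 11)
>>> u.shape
(17, 3, 11)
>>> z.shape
(11, 17)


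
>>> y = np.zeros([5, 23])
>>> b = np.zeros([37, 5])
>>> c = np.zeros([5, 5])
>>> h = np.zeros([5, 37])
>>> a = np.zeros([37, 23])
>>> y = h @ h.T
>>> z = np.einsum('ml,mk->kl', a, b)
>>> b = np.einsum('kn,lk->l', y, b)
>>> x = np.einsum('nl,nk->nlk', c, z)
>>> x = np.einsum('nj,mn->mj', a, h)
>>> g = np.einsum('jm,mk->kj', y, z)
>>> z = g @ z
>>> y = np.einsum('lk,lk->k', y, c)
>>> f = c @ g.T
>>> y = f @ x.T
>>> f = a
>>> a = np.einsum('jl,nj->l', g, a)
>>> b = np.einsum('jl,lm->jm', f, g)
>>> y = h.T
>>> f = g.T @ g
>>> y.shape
(37, 5)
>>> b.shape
(37, 5)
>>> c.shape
(5, 5)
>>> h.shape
(5, 37)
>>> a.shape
(5,)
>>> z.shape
(23, 23)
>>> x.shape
(5, 23)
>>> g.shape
(23, 5)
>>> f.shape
(5, 5)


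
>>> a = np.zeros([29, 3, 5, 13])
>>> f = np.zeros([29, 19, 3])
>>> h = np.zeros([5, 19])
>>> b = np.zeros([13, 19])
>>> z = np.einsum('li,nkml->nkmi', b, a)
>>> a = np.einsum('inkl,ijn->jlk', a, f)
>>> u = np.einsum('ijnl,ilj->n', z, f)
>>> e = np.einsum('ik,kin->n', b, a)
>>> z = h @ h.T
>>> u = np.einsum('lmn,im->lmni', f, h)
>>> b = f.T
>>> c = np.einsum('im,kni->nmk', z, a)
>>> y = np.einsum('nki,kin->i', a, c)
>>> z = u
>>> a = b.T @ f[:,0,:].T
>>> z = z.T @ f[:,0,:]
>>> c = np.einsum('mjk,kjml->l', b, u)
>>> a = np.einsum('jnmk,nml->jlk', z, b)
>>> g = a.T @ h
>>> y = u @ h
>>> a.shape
(5, 29, 3)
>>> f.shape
(29, 19, 3)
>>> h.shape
(5, 19)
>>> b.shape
(3, 19, 29)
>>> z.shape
(5, 3, 19, 3)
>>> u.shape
(29, 19, 3, 5)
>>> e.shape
(5,)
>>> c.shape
(5,)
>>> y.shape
(29, 19, 3, 19)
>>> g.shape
(3, 29, 19)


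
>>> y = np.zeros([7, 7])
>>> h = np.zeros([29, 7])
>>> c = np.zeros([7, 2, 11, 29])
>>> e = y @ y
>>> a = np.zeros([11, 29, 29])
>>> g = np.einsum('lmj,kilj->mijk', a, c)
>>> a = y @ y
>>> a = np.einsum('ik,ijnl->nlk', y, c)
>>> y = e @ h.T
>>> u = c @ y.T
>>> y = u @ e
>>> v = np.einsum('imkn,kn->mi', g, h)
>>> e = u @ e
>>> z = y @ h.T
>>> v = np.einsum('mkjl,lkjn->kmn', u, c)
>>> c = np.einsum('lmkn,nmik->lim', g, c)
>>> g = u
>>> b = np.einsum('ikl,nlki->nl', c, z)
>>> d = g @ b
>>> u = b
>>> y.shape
(7, 2, 11, 7)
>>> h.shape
(29, 7)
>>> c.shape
(29, 11, 2)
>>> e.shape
(7, 2, 11, 7)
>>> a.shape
(11, 29, 7)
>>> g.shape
(7, 2, 11, 7)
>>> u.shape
(7, 2)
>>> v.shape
(2, 7, 29)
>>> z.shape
(7, 2, 11, 29)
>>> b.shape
(7, 2)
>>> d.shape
(7, 2, 11, 2)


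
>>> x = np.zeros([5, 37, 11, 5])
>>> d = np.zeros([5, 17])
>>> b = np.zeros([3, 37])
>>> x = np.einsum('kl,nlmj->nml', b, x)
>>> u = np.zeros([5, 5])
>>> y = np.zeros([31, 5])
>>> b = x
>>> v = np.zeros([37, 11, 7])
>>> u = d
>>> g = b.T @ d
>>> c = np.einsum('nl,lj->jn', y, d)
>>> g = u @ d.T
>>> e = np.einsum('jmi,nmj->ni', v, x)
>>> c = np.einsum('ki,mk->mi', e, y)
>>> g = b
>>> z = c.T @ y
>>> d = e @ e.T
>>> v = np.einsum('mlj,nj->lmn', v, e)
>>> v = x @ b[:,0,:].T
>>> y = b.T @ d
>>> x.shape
(5, 11, 37)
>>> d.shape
(5, 5)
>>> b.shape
(5, 11, 37)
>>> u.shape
(5, 17)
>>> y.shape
(37, 11, 5)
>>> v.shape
(5, 11, 5)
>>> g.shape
(5, 11, 37)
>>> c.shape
(31, 7)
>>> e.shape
(5, 7)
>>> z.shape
(7, 5)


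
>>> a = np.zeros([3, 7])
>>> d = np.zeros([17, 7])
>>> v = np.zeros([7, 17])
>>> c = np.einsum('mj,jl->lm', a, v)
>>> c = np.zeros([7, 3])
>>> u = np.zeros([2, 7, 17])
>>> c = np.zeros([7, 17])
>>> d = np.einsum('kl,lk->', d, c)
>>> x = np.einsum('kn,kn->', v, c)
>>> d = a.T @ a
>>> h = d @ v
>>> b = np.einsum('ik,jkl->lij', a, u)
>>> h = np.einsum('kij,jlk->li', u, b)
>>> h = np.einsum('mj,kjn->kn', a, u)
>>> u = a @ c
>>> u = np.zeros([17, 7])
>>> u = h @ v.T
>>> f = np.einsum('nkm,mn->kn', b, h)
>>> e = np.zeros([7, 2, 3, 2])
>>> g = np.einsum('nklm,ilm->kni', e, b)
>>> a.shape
(3, 7)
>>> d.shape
(7, 7)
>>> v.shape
(7, 17)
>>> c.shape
(7, 17)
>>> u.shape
(2, 7)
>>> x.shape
()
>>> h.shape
(2, 17)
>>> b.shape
(17, 3, 2)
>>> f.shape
(3, 17)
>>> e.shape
(7, 2, 3, 2)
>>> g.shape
(2, 7, 17)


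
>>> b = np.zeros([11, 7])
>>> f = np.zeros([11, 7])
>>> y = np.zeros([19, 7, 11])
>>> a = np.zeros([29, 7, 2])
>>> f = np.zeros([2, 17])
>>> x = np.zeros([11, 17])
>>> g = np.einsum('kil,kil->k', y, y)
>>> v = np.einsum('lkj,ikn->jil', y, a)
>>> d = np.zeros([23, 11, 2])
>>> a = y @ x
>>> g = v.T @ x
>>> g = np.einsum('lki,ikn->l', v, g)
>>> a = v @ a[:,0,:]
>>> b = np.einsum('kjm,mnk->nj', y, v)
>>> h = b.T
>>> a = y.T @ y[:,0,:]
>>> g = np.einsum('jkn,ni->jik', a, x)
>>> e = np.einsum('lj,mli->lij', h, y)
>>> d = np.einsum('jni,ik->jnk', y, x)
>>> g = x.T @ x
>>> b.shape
(29, 7)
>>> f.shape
(2, 17)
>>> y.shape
(19, 7, 11)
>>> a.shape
(11, 7, 11)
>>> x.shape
(11, 17)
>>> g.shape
(17, 17)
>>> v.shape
(11, 29, 19)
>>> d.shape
(19, 7, 17)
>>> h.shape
(7, 29)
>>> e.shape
(7, 11, 29)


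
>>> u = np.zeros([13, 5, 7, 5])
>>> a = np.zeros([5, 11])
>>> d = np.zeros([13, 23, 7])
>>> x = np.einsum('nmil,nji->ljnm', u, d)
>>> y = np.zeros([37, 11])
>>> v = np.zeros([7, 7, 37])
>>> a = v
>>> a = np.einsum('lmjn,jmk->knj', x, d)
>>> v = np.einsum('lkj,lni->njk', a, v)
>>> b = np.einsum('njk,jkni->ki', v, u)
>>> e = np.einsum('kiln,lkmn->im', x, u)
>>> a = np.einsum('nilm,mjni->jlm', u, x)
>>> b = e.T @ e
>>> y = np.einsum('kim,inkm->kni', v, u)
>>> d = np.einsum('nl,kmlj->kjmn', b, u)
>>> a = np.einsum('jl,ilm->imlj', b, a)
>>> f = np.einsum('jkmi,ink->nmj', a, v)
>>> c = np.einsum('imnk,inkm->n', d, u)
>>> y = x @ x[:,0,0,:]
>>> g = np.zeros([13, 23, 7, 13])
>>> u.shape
(13, 5, 7, 5)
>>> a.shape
(23, 5, 7, 7)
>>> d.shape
(13, 5, 5, 7)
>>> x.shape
(5, 23, 13, 5)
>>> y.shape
(5, 23, 13, 5)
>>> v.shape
(7, 13, 5)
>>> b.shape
(7, 7)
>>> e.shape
(23, 7)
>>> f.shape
(13, 7, 23)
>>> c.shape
(5,)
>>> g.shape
(13, 23, 7, 13)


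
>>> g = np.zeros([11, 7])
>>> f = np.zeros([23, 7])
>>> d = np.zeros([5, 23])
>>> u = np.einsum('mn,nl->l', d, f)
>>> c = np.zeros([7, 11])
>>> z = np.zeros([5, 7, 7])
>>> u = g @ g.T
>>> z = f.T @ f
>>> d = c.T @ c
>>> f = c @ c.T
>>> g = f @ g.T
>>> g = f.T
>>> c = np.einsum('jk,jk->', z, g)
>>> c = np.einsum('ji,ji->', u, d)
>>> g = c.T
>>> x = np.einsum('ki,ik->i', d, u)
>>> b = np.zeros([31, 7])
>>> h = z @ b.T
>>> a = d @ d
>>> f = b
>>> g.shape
()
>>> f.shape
(31, 7)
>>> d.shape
(11, 11)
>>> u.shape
(11, 11)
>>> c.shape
()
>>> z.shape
(7, 7)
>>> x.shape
(11,)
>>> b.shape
(31, 7)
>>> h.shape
(7, 31)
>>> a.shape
(11, 11)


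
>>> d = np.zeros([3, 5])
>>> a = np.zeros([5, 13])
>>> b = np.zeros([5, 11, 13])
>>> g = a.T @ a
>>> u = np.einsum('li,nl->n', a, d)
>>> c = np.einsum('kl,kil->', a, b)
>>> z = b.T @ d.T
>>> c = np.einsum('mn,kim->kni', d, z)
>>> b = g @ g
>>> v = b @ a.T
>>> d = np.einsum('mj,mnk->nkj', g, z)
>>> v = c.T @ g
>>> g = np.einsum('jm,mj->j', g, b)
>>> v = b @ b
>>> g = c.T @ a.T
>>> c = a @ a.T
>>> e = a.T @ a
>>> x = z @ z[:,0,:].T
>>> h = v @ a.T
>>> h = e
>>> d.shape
(11, 3, 13)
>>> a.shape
(5, 13)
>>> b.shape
(13, 13)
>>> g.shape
(11, 5, 5)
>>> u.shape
(3,)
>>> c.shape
(5, 5)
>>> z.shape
(13, 11, 3)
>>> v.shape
(13, 13)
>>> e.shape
(13, 13)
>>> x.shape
(13, 11, 13)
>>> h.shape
(13, 13)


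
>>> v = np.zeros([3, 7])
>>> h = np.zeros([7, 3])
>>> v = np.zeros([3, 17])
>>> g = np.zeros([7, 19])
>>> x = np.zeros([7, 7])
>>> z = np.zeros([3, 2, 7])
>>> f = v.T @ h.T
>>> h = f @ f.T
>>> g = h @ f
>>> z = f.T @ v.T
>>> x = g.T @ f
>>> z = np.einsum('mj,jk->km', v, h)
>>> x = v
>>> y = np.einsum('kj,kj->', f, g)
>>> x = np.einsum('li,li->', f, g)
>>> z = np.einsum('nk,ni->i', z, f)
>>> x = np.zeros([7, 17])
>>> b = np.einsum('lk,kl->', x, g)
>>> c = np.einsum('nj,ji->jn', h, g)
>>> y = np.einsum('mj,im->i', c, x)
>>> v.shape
(3, 17)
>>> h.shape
(17, 17)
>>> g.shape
(17, 7)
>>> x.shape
(7, 17)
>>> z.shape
(7,)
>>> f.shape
(17, 7)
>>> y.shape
(7,)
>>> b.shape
()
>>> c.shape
(17, 17)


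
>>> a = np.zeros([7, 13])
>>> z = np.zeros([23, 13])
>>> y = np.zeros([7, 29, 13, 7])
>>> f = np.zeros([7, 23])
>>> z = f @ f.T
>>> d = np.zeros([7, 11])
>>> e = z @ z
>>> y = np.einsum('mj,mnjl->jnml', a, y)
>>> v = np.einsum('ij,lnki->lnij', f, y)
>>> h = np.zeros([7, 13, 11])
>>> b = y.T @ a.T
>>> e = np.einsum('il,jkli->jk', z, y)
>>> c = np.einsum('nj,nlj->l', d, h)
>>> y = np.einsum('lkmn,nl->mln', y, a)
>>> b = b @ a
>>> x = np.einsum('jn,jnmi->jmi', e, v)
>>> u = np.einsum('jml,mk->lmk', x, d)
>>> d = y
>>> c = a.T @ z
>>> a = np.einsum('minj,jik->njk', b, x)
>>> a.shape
(29, 13, 23)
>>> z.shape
(7, 7)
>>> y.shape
(7, 13, 7)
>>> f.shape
(7, 23)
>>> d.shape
(7, 13, 7)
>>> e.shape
(13, 29)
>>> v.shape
(13, 29, 7, 23)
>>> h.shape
(7, 13, 11)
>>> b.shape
(7, 7, 29, 13)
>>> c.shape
(13, 7)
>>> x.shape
(13, 7, 23)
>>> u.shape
(23, 7, 11)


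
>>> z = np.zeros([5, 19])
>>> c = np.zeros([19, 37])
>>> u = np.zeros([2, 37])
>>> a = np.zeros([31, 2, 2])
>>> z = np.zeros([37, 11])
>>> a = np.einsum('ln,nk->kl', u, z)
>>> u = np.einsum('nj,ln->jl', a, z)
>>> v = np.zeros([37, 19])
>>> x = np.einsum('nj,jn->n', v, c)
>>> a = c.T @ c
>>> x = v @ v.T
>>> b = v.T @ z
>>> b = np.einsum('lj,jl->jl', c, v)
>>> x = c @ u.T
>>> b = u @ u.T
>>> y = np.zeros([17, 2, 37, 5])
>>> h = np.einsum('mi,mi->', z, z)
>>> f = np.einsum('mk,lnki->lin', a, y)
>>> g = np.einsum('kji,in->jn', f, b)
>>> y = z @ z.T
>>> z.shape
(37, 11)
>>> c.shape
(19, 37)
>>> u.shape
(2, 37)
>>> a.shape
(37, 37)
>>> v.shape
(37, 19)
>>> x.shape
(19, 2)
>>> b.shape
(2, 2)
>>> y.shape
(37, 37)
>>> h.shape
()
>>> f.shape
(17, 5, 2)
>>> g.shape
(5, 2)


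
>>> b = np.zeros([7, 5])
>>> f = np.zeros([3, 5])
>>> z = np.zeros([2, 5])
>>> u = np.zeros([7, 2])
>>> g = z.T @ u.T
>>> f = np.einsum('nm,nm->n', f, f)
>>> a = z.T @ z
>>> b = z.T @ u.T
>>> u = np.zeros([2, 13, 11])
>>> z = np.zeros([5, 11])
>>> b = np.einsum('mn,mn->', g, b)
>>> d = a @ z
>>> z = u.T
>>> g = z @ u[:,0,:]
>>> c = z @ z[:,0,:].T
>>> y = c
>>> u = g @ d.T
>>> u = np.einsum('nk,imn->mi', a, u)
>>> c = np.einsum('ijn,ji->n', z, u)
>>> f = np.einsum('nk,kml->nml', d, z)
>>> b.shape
()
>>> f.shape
(5, 13, 2)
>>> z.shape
(11, 13, 2)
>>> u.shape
(13, 11)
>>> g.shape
(11, 13, 11)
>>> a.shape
(5, 5)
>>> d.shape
(5, 11)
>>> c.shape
(2,)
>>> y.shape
(11, 13, 11)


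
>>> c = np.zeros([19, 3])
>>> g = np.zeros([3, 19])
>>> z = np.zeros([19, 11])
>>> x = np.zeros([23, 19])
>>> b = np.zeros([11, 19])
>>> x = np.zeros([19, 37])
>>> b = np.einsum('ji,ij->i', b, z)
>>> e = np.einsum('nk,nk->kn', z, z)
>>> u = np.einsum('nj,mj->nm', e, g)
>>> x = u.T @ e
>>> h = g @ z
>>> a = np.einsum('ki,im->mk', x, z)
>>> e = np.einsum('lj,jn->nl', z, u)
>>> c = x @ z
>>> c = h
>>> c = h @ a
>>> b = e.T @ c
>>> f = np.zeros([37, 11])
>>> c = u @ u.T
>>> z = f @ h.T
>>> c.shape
(11, 11)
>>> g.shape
(3, 19)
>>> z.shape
(37, 3)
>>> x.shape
(3, 19)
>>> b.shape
(19, 3)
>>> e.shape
(3, 19)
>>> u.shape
(11, 3)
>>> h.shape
(3, 11)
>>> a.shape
(11, 3)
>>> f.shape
(37, 11)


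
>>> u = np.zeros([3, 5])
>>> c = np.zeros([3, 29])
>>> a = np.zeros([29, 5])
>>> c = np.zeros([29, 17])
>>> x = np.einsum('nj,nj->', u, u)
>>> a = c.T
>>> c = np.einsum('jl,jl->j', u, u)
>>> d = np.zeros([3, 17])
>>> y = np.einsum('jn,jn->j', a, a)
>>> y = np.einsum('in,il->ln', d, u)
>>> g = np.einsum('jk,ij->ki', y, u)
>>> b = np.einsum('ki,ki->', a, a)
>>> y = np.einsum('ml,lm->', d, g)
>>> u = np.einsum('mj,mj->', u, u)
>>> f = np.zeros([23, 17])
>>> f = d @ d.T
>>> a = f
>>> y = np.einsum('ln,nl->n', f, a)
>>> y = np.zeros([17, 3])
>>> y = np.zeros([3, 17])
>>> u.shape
()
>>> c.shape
(3,)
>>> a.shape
(3, 3)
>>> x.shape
()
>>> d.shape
(3, 17)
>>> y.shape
(3, 17)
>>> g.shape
(17, 3)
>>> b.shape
()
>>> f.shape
(3, 3)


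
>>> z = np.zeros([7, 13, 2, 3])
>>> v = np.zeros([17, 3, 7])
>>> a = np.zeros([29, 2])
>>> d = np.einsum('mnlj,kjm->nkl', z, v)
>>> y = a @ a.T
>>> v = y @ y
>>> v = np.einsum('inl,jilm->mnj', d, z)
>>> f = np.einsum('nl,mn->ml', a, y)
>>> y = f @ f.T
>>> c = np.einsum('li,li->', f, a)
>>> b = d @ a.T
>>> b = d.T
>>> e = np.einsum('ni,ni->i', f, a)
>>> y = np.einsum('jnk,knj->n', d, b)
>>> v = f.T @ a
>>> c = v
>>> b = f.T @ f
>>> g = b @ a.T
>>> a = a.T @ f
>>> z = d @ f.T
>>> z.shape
(13, 17, 29)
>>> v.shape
(2, 2)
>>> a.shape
(2, 2)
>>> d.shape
(13, 17, 2)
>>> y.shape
(17,)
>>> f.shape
(29, 2)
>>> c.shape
(2, 2)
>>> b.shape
(2, 2)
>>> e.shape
(2,)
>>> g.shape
(2, 29)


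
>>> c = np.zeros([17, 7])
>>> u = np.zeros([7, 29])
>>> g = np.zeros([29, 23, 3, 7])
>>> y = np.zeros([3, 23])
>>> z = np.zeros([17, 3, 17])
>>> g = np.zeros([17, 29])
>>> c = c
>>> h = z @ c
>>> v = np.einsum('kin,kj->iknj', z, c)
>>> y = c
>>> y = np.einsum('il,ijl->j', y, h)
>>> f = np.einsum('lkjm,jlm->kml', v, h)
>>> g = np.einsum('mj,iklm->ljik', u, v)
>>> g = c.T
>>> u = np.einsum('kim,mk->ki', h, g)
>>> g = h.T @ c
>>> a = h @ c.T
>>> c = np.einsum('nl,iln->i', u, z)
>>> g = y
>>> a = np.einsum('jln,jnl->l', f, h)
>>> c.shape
(17,)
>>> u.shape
(17, 3)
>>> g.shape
(3,)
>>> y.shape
(3,)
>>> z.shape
(17, 3, 17)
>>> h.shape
(17, 3, 7)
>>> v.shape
(3, 17, 17, 7)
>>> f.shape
(17, 7, 3)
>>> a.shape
(7,)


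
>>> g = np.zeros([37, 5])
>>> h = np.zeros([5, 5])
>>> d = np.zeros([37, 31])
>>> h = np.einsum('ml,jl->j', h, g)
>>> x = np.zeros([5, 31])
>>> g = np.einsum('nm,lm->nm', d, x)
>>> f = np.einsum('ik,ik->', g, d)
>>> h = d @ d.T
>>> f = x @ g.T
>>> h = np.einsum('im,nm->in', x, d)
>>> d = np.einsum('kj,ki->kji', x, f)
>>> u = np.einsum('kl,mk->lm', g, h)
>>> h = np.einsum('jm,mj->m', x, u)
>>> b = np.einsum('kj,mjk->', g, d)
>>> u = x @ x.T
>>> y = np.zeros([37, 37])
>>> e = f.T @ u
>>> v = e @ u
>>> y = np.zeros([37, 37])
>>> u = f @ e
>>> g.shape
(37, 31)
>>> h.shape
(31,)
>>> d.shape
(5, 31, 37)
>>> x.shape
(5, 31)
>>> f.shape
(5, 37)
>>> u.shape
(5, 5)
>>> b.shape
()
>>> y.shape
(37, 37)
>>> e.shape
(37, 5)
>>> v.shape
(37, 5)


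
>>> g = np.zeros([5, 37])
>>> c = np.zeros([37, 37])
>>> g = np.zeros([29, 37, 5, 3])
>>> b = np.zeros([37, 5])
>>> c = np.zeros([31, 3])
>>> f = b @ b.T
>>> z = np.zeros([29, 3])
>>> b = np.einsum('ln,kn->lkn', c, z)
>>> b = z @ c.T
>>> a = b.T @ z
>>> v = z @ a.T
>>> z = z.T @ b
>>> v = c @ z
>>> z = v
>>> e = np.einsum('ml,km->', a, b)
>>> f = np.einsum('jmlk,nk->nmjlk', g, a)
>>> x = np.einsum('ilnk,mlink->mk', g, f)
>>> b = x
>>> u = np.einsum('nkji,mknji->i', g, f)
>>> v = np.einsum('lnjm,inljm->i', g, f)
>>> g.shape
(29, 37, 5, 3)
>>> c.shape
(31, 3)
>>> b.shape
(31, 3)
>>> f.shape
(31, 37, 29, 5, 3)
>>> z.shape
(31, 31)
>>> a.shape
(31, 3)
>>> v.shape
(31,)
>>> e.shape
()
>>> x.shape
(31, 3)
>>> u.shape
(3,)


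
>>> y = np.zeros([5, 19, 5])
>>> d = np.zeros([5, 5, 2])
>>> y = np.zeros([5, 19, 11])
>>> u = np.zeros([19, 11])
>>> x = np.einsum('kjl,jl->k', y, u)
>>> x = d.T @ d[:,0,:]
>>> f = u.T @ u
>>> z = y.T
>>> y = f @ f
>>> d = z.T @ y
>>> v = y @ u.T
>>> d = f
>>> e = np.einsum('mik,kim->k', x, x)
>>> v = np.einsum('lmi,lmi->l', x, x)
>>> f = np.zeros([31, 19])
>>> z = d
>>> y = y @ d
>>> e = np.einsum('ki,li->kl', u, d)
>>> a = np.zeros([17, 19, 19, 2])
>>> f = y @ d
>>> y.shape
(11, 11)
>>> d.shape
(11, 11)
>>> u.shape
(19, 11)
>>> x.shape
(2, 5, 2)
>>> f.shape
(11, 11)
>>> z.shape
(11, 11)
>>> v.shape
(2,)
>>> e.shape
(19, 11)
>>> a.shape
(17, 19, 19, 2)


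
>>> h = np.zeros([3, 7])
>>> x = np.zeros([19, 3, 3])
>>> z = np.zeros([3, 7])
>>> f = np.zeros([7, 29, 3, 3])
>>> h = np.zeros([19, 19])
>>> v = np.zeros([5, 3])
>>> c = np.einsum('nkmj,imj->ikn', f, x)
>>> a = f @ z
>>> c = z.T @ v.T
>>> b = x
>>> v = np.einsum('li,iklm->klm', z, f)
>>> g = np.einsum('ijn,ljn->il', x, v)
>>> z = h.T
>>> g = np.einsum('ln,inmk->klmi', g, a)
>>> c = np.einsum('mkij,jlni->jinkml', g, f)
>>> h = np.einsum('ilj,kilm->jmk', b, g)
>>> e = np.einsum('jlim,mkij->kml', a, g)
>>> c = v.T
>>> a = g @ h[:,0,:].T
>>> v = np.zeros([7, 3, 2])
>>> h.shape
(3, 7, 7)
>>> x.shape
(19, 3, 3)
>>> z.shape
(19, 19)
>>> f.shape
(7, 29, 3, 3)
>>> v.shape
(7, 3, 2)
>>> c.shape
(3, 3, 29)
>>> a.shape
(7, 19, 3, 3)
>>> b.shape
(19, 3, 3)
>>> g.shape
(7, 19, 3, 7)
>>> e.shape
(19, 7, 29)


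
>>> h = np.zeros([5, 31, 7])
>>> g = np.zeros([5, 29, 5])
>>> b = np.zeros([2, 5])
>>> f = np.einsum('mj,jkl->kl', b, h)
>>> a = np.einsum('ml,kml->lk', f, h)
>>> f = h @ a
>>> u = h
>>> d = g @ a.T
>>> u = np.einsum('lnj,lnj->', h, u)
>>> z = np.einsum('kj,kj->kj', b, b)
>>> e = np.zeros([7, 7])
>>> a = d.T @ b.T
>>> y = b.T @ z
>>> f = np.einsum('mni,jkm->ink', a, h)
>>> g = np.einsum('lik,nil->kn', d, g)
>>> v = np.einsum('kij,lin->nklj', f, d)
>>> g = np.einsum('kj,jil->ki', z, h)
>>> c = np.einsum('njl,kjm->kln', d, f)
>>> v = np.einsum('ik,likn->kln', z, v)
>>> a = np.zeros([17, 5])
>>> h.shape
(5, 31, 7)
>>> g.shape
(2, 31)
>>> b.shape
(2, 5)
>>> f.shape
(2, 29, 31)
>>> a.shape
(17, 5)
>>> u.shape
()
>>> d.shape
(5, 29, 7)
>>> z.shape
(2, 5)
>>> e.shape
(7, 7)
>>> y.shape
(5, 5)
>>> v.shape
(5, 7, 31)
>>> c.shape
(2, 7, 5)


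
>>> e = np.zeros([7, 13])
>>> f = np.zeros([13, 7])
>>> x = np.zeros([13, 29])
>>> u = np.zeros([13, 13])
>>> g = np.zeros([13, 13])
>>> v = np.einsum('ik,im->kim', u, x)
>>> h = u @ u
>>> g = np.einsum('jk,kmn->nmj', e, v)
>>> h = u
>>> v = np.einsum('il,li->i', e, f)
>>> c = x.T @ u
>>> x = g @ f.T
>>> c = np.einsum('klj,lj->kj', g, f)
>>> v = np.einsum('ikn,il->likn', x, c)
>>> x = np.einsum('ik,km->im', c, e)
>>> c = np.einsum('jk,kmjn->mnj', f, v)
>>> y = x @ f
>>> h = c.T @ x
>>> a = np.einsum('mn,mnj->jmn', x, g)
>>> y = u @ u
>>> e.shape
(7, 13)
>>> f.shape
(13, 7)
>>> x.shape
(29, 13)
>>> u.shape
(13, 13)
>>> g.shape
(29, 13, 7)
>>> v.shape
(7, 29, 13, 13)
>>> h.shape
(13, 13, 13)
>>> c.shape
(29, 13, 13)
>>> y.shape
(13, 13)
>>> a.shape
(7, 29, 13)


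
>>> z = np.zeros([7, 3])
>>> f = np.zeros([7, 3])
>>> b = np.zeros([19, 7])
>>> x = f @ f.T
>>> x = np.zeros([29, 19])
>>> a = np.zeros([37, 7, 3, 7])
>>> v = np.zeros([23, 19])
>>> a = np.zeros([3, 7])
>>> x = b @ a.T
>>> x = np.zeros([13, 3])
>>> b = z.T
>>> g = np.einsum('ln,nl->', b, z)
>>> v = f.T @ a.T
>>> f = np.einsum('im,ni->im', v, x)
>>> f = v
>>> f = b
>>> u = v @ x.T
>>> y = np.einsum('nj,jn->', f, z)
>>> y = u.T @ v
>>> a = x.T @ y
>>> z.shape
(7, 3)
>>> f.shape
(3, 7)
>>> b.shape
(3, 7)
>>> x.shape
(13, 3)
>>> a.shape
(3, 3)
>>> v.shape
(3, 3)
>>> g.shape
()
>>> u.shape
(3, 13)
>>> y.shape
(13, 3)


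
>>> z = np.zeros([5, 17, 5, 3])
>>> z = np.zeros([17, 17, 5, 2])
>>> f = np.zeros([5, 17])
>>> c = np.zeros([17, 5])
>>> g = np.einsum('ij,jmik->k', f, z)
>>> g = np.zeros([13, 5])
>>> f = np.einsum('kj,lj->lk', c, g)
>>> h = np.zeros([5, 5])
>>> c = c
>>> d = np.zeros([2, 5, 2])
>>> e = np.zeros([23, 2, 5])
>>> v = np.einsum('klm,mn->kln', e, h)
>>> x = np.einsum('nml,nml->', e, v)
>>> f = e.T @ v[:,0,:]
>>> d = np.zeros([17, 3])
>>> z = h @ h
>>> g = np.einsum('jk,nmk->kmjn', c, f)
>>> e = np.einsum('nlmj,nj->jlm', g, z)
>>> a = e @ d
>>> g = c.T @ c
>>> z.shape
(5, 5)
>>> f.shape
(5, 2, 5)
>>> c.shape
(17, 5)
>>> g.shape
(5, 5)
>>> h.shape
(5, 5)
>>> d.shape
(17, 3)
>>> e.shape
(5, 2, 17)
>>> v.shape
(23, 2, 5)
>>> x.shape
()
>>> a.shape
(5, 2, 3)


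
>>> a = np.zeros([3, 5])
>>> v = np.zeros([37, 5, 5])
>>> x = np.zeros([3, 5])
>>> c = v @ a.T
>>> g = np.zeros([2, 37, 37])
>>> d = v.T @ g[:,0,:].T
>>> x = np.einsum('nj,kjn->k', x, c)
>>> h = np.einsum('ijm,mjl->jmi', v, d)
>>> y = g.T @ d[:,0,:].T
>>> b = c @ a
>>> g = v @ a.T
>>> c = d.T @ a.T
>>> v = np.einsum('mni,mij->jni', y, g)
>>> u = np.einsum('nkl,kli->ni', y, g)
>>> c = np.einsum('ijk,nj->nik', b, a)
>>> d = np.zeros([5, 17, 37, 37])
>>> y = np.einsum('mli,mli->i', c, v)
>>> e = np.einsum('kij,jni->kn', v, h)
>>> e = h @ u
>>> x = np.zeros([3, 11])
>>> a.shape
(3, 5)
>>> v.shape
(3, 37, 5)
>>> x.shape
(3, 11)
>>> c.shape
(3, 37, 5)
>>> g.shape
(37, 5, 3)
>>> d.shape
(5, 17, 37, 37)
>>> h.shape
(5, 5, 37)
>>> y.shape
(5,)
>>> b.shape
(37, 5, 5)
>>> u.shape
(37, 3)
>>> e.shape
(5, 5, 3)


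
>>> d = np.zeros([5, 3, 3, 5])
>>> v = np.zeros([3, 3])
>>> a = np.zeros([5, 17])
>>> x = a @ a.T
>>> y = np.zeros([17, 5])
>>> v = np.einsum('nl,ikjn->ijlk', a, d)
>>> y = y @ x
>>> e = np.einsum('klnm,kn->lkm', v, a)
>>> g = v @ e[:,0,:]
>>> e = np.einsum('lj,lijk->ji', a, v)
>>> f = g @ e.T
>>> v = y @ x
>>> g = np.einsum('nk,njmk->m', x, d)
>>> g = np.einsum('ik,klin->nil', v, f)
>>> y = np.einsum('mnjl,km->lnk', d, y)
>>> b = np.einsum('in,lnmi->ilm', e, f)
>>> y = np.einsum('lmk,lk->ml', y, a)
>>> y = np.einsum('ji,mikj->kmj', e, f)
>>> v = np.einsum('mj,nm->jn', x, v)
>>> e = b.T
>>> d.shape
(5, 3, 3, 5)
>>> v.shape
(5, 17)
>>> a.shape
(5, 17)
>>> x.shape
(5, 5)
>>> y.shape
(17, 5, 17)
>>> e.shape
(17, 5, 17)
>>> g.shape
(17, 17, 3)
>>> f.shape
(5, 3, 17, 17)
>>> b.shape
(17, 5, 17)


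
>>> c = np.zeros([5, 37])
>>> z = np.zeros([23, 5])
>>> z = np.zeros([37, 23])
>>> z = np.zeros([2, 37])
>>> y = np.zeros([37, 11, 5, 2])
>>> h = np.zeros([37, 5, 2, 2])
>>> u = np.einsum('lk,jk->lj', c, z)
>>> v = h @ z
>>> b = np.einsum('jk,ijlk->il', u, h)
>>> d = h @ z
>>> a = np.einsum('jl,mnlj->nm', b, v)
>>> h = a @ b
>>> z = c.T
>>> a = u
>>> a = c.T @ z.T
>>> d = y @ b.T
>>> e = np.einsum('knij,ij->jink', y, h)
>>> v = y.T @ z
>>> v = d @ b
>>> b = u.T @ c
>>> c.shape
(5, 37)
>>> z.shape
(37, 5)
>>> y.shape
(37, 11, 5, 2)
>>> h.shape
(5, 2)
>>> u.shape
(5, 2)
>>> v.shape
(37, 11, 5, 2)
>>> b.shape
(2, 37)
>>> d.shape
(37, 11, 5, 37)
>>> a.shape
(37, 37)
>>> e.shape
(2, 5, 11, 37)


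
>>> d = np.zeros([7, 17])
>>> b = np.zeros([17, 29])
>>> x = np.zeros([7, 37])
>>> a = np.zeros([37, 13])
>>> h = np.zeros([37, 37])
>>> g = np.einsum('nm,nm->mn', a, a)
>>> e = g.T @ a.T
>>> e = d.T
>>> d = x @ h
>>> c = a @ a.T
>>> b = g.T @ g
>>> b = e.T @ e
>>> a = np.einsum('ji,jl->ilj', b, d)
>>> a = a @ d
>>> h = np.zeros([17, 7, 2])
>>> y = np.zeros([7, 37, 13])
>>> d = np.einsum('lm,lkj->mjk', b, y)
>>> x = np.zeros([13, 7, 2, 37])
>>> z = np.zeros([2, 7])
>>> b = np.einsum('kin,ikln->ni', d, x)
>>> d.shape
(7, 13, 37)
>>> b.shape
(37, 13)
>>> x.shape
(13, 7, 2, 37)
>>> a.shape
(7, 37, 37)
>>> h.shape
(17, 7, 2)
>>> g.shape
(13, 37)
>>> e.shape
(17, 7)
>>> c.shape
(37, 37)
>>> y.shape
(7, 37, 13)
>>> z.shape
(2, 7)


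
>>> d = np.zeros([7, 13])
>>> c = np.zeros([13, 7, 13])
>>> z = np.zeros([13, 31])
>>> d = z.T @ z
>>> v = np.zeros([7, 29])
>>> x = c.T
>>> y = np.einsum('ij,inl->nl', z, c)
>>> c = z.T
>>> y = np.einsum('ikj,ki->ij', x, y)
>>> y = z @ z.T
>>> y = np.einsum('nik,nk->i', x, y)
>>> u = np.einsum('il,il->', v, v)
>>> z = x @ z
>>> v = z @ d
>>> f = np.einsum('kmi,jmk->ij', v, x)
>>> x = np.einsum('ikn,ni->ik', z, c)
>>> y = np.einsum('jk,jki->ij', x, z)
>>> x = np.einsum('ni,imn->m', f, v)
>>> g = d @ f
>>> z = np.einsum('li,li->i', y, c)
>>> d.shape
(31, 31)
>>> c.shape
(31, 13)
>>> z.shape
(13,)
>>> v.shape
(13, 7, 31)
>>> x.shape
(7,)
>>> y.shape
(31, 13)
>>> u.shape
()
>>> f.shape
(31, 13)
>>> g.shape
(31, 13)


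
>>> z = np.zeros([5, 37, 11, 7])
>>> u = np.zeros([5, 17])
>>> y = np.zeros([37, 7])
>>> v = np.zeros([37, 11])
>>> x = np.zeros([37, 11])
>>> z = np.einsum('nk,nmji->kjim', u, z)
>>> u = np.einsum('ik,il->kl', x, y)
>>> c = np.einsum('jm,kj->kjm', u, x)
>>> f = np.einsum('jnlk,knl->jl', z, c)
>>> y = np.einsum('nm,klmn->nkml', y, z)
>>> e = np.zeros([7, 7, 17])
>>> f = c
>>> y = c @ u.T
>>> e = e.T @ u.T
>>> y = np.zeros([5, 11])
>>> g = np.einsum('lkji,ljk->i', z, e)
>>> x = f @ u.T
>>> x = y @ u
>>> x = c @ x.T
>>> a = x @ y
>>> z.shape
(17, 11, 7, 37)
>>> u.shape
(11, 7)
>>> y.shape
(5, 11)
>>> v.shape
(37, 11)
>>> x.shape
(37, 11, 5)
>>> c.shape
(37, 11, 7)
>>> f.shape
(37, 11, 7)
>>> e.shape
(17, 7, 11)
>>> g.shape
(37,)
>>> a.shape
(37, 11, 11)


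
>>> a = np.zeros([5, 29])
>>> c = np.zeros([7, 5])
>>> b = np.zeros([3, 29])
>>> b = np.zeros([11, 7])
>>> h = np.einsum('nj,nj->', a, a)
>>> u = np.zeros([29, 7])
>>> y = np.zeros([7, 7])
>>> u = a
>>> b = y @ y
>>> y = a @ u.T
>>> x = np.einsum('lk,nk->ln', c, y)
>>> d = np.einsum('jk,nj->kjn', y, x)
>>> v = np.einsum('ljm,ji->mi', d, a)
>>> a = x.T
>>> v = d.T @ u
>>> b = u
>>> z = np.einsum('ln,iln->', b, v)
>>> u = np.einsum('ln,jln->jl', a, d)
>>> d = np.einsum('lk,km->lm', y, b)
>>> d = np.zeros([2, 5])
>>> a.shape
(5, 7)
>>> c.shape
(7, 5)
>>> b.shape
(5, 29)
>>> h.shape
()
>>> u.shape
(5, 5)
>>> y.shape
(5, 5)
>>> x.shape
(7, 5)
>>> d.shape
(2, 5)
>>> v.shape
(7, 5, 29)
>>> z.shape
()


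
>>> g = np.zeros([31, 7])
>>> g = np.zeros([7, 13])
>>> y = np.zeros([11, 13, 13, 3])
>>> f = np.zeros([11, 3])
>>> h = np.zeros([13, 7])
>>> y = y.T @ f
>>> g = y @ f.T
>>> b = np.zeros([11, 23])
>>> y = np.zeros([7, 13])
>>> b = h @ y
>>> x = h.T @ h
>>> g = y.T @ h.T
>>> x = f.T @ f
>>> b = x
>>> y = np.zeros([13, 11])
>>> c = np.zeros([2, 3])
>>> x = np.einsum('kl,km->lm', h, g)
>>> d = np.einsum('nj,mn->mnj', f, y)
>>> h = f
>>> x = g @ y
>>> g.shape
(13, 13)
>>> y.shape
(13, 11)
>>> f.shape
(11, 3)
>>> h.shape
(11, 3)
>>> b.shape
(3, 3)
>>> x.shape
(13, 11)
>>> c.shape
(2, 3)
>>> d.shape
(13, 11, 3)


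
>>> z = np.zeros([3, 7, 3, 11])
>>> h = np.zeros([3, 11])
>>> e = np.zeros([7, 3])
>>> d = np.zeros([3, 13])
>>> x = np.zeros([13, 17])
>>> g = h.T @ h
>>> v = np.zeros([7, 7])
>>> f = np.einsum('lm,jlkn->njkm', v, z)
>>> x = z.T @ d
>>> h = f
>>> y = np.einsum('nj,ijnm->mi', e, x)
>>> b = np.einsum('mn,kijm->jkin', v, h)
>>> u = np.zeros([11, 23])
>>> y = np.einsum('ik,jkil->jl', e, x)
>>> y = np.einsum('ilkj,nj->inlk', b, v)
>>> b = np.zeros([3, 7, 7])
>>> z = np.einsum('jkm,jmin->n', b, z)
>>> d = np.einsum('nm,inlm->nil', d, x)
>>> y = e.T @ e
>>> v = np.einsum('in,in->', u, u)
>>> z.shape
(11,)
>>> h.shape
(11, 3, 3, 7)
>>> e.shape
(7, 3)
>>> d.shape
(3, 11, 7)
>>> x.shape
(11, 3, 7, 13)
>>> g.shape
(11, 11)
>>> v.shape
()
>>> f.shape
(11, 3, 3, 7)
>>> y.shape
(3, 3)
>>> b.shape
(3, 7, 7)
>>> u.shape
(11, 23)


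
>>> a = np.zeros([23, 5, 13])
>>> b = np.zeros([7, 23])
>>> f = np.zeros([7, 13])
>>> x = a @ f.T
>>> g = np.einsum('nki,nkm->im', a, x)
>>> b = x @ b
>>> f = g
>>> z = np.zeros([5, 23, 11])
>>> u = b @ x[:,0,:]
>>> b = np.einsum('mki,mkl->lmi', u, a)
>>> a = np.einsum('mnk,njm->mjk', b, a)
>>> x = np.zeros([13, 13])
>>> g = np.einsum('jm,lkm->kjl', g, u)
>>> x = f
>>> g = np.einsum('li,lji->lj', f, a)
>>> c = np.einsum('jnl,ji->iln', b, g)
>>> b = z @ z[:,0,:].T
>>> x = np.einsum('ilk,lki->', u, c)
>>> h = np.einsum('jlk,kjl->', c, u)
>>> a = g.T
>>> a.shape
(5, 13)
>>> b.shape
(5, 23, 5)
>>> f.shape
(13, 7)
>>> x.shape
()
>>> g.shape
(13, 5)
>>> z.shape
(5, 23, 11)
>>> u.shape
(23, 5, 7)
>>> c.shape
(5, 7, 23)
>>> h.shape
()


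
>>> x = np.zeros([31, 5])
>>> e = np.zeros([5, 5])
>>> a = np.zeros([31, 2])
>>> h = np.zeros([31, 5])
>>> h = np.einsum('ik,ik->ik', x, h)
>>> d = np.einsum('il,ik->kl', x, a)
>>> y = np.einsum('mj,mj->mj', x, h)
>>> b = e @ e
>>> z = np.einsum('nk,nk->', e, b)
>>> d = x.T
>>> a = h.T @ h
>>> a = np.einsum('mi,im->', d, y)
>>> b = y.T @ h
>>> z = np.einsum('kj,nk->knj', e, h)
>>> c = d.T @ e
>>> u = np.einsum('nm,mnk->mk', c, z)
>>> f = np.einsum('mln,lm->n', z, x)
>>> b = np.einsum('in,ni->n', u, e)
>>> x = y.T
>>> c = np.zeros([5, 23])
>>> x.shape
(5, 31)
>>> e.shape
(5, 5)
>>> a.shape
()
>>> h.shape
(31, 5)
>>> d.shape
(5, 31)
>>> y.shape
(31, 5)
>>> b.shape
(5,)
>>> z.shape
(5, 31, 5)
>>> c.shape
(5, 23)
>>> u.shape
(5, 5)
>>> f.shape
(5,)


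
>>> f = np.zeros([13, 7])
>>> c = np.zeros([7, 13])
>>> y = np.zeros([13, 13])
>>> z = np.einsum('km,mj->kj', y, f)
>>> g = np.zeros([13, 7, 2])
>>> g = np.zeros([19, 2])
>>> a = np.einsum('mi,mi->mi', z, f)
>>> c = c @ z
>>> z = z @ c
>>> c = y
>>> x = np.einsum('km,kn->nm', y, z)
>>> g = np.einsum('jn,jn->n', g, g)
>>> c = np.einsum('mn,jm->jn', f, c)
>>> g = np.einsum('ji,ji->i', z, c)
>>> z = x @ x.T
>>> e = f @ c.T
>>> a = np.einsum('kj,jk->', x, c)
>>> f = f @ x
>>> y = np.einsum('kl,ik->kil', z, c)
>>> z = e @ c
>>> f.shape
(13, 13)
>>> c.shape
(13, 7)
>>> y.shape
(7, 13, 7)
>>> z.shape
(13, 7)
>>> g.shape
(7,)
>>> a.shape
()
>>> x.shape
(7, 13)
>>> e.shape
(13, 13)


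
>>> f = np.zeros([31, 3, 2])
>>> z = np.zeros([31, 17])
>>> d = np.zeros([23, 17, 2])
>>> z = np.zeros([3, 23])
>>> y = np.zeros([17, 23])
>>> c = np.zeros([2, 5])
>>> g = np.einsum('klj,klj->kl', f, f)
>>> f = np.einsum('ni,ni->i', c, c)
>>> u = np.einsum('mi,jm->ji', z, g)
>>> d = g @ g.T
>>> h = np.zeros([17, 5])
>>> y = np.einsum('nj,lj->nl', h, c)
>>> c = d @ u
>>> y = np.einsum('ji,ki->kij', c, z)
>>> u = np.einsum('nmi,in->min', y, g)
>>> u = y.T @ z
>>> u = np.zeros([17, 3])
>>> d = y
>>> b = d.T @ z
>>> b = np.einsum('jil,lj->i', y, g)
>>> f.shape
(5,)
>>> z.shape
(3, 23)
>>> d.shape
(3, 23, 31)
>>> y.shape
(3, 23, 31)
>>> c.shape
(31, 23)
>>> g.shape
(31, 3)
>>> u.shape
(17, 3)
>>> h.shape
(17, 5)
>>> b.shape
(23,)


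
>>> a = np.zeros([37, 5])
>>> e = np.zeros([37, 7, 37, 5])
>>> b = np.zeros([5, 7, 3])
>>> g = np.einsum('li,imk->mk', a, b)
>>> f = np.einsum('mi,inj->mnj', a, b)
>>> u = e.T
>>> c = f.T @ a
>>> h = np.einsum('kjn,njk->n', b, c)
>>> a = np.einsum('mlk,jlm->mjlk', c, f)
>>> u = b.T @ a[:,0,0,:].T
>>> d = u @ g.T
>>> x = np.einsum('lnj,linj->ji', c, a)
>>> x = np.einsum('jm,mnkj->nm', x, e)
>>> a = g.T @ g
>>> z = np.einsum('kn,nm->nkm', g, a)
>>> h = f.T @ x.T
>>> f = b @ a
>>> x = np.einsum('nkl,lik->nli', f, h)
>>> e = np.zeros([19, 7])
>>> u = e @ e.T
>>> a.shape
(3, 3)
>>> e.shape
(19, 7)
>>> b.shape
(5, 7, 3)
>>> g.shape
(7, 3)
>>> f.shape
(5, 7, 3)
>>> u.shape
(19, 19)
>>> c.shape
(3, 7, 5)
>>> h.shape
(3, 7, 7)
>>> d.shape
(3, 7, 7)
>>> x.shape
(5, 3, 7)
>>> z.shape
(3, 7, 3)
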